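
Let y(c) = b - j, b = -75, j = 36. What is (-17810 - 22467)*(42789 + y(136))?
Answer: -1718941806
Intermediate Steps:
y(c) = -111 (y(c) = -75 - 1*36 = -75 - 36 = -111)
(-17810 - 22467)*(42789 + y(136)) = (-17810 - 22467)*(42789 - 111) = -40277*42678 = -1718941806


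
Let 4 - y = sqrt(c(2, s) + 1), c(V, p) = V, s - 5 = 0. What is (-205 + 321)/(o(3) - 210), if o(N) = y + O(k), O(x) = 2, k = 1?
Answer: -7888/13871 + 116*sqrt(3)/41613 ≈ -0.56384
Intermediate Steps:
s = 5 (s = 5 + 0 = 5)
y = 4 - sqrt(3) (y = 4 - sqrt(2 + 1) = 4 - sqrt(3) ≈ 2.2679)
o(N) = 6 - sqrt(3) (o(N) = (4 - sqrt(3)) + 2 = 6 - sqrt(3))
(-205 + 321)/(o(3) - 210) = (-205 + 321)/((6 - sqrt(3)) - 210) = 116/(-204 - sqrt(3))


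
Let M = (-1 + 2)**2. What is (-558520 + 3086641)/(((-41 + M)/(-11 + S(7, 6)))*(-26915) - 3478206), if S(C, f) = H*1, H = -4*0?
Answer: -27809331/39336866 ≈ -0.70695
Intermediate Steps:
H = 0
M = 1 (M = 1**2 = 1)
S(C, f) = 0 (S(C, f) = 0*1 = 0)
(-558520 + 3086641)/(((-41 + M)/(-11 + S(7, 6)))*(-26915) - 3478206) = (-558520 + 3086641)/(((-41 + 1)/(-11 + 0))*(-26915) - 3478206) = 2528121/(-40/(-11)*(-26915) - 3478206) = 2528121/(-40*(-1/11)*(-26915) - 3478206) = 2528121/((40/11)*(-26915) - 3478206) = 2528121/(-1076600/11 - 3478206) = 2528121/(-39336866/11) = 2528121*(-11/39336866) = -27809331/39336866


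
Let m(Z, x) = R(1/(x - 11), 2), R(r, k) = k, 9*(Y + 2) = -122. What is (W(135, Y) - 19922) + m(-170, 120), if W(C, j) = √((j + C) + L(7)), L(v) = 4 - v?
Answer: -19920 + 2*√262/3 ≈ -19909.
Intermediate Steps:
Y = -140/9 (Y = -2 + (⅑)*(-122) = -2 - 122/9 = -140/9 ≈ -15.556)
m(Z, x) = 2
W(C, j) = √(-3 + C + j) (W(C, j) = √((j + C) + (4 - 1*7)) = √((C + j) + (4 - 7)) = √((C + j) - 3) = √(-3 + C + j))
(W(135, Y) - 19922) + m(-170, 120) = (√(-3 + 135 - 140/9) - 19922) + 2 = (√(1048/9) - 19922) + 2 = (2*√262/3 - 19922) + 2 = (-19922 + 2*√262/3) + 2 = -19920 + 2*√262/3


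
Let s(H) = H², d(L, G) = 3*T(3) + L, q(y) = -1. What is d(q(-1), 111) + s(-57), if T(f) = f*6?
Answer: 3302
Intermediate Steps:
T(f) = 6*f
d(L, G) = 54 + L (d(L, G) = 3*(6*3) + L = 3*18 + L = 54 + L)
d(q(-1), 111) + s(-57) = (54 - 1) + (-57)² = 53 + 3249 = 3302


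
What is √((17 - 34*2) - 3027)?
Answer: 9*I*√38 ≈ 55.48*I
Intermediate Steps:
√((17 - 34*2) - 3027) = √((17 - 68) - 3027) = √(-51 - 3027) = √(-3078) = 9*I*√38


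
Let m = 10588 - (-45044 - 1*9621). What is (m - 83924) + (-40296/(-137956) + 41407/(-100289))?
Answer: -1317978153572/70589129 ≈ -18671.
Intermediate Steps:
m = 65253 (m = 10588 - (-45044 - 9621) = 10588 - 1*(-54665) = 10588 + 54665 = 65253)
(m - 83924) + (-40296/(-137956) + 41407/(-100289)) = (65253 - 83924) + (-40296/(-137956) + 41407/(-100289)) = -18671 + (-40296*(-1/137956) + 41407*(-1/100289)) = -18671 + (10074/34489 - 41407/100289) = -18671 - 8526013/70589129 = -1317978153572/70589129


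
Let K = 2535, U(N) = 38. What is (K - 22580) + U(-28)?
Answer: -20007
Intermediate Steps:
(K - 22580) + U(-28) = (2535 - 22580) + 38 = -20045 + 38 = -20007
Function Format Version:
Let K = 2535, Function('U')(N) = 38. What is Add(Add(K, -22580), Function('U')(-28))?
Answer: -20007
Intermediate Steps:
Add(Add(K, -22580), Function('U')(-28)) = Add(Add(2535, -22580), 38) = Add(-20045, 38) = -20007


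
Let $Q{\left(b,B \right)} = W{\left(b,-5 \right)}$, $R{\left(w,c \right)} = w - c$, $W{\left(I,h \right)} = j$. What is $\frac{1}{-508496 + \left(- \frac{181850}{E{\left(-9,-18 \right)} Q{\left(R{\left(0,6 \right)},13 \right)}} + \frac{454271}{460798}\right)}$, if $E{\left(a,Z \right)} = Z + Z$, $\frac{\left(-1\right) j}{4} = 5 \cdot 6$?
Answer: $- \frac{99532368}{50615902681807} \approx -1.9664 \cdot 10^{-6}$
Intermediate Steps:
$j = -120$ ($j = - 4 \cdot 5 \cdot 6 = \left(-4\right) 30 = -120$)
$E{\left(a,Z \right)} = 2 Z$
$W{\left(I,h \right)} = -120$
$Q{\left(b,B \right)} = -120$
$\frac{1}{-508496 + \left(- \frac{181850}{E{\left(-9,-18 \right)} Q{\left(R{\left(0,6 \right)},13 \right)}} + \frac{454271}{460798}\right)} = \frac{1}{-508496 + \left(- \frac{181850}{2 \left(-18\right) \left(-120\right)} + \frac{454271}{460798}\right)} = \frac{1}{-508496 + \left(- \frac{181850}{\left(-36\right) \left(-120\right)} + 454271 \cdot \frac{1}{460798}\right)} = \frac{1}{-508496 + \left(- \frac{181850}{4320} + \frac{454271}{460798}\right)} = \frac{1}{-508496 + \left(\left(-181850\right) \frac{1}{4320} + \frac{454271}{460798}\right)} = \frac{1}{-508496 + \left(- \frac{18185}{432} + \frac{454271}{460798}\right)} = \frac{1}{-508496 - \frac{4091683279}{99532368}} = \frac{1}{- \frac{50615902681807}{99532368}} = - \frac{99532368}{50615902681807}$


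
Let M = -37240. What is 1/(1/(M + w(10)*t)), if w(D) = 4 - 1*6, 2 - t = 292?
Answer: -36660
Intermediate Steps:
t = -290 (t = 2 - 1*292 = 2 - 292 = -290)
w(D) = -2 (w(D) = 4 - 6 = -2)
1/(1/(M + w(10)*t)) = 1/(1/(-37240 - 2*(-290))) = 1/(1/(-37240 + 580)) = 1/(1/(-36660)) = 1/(-1/36660) = -36660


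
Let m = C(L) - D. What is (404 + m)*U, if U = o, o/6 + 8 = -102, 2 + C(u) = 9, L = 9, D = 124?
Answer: -189420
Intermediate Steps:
C(u) = 7 (C(u) = -2 + 9 = 7)
o = -660 (o = -48 + 6*(-102) = -48 - 612 = -660)
U = -660
m = -117 (m = 7 - 1*124 = 7 - 124 = -117)
(404 + m)*U = (404 - 117)*(-660) = 287*(-660) = -189420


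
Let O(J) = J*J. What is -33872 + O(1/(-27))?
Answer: -24692687/729 ≈ -33872.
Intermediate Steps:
O(J) = J²
-33872 + O(1/(-27)) = -33872 + (1/(-27))² = -33872 + (-1/27)² = -33872 + 1/729 = -24692687/729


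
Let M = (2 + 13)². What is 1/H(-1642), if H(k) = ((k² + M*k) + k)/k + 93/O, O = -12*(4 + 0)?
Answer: -16/22687 ≈ -0.00070525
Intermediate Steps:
M = 225 (M = 15² = 225)
O = -48 (O = -12*4 = -48)
H(k) = -31/16 + (k² + 226*k)/k (H(k) = ((k² + 225*k) + k)/k + 93/(-48) = (k² + 226*k)/k + 93*(-1/48) = (k² + 226*k)/k - 31/16 = -31/16 + (k² + 226*k)/k)
1/H(-1642) = 1/(3585/16 - 1642) = 1/(-22687/16) = -16/22687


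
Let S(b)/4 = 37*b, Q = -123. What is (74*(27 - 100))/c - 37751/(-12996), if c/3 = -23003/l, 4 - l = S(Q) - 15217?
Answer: 783062320453/298946988 ≈ 2619.4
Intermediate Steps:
S(b) = 148*b (S(b) = 4*(37*b) = 148*b)
l = 33425 (l = 4 - (148*(-123) - 15217) = 4 - (-18204 - 15217) = 4 - 1*(-33421) = 4 + 33421 = 33425)
c = -69009/33425 (c = 3*(-23003/33425) = -69009/33425 ≈ -2.0646)
(74*(27 - 100))/c - 37751/(-12996) = (74*(27 - 100))/(-69009/33425) - 37751/(-12996) = (74*(-73))*(-33425/69009) - 37751*(-1/12996) = -5402*(-33425/69009) + 37751/12996 = 180561850/69009 + 37751/12996 = 783062320453/298946988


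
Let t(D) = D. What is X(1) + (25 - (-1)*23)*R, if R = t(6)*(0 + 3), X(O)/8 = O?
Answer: 872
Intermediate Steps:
X(O) = 8*O
R = 18 (R = 6*(0 + 3) = 6*3 = 18)
X(1) + (25 - (-1)*23)*R = 8*1 + (25 - (-1)*23)*18 = 8 + (25 - 1*(-23))*18 = 8 + (25 + 23)*18 = 8 + 48*18 = 8 + 864 = 872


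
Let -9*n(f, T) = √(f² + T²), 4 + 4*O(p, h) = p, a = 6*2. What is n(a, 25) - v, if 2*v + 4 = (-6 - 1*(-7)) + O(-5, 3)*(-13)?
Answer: -105/8 - √769/9 ≈ -16.206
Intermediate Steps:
a = 12
O(p, h) = -1 + p/4
n(f, T) = -√(T² + f²)/9 (n(f, T) = -√(f² + T²)/9 = -√(T² + f²)/9)
v = 105/8 (v = -2 + ((-6 - 1*(-7)) + (-1 + (¼)*(-5))*(-13))/2 = -2 + ((-6 + 7) + (-1 - 5/4)*(-13))/2 = -2 + (1 - 9/4*(-13))/2 = -2 + (1 + 117/4)/2 = -2 + (½)*(121/4) = -2 + 121/8 = 105/8 ≈ 13.125)
n(a, 25) - v = -√(25² + 12²)/9 - 1*105/8 = -√(625 + 144)/9 - 105/8 = -√769/9 - 105/8 = -105/8 - √769/9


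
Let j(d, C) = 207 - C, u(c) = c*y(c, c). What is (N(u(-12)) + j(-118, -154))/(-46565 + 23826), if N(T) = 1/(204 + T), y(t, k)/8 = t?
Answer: -489517/30834084 ≈ -0.015876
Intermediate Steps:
y(t, k) = 8*t
u(c) = 8*c**2 (u(c) = c*(8*c) = 8*c**2)
(N(u(-12)) + j(-118, -154))/(-46565 + 23826) = (1/(204 + 8*(-12)**2) + (207 - 1*(-154)))/(-46565 + 23826) = (1/(204 + 8*144) + (207 + 154))/(-22739) = (1/(204 + 1152) + 361)*(-1/22739) = (1/1356 + 361)*(-1/22739) = (489517/1356)*(-1/22739) = -489517/30834084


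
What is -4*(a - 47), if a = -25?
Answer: 288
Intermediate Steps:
-4*(a - 47) = -4*(-25 - 47) = -4*(-72) = 288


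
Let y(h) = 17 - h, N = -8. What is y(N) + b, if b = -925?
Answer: -900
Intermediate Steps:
y(N) + b = (17 - 1*(-8)) - 925 = (17 + 8) - 925 = 25 - 925 = -900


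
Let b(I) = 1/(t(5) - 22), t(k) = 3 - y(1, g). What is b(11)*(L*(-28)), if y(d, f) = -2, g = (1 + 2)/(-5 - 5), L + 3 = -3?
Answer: -168/17 ≈ -9.8824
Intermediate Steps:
L = -6 (L = -3 - 3 = -6)
g = -3/10 (g = 3/(-10) = 3*(-1/10) = -3/10 ≈ -0.30000)
t(k) = 5 (t(k) = 3 - 1*(-2) = 3 + 2 = 5)
b(I) = -1/17 (b(I) = 1/(5 - 22) = 1/(-17) = -1/17)
b(11)*(L*(-28)) = -(-6)*(-28)/17 = -1/17*168 = -168/17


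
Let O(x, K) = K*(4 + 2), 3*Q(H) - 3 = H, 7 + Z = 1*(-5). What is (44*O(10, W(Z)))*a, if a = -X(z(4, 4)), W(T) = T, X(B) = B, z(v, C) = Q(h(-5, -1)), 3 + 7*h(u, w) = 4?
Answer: 23232/7 ≈ 3318.9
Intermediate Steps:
h(u, w) = 1/7 (h(u, w) = -3/7 + (1/7)*4 = -3/7 + 4/7 = 1/7)
Z = -12 (Z = -7 + 1*(-5) = -7 - 5 = -12)
Q(H) = 1 + H/3
z(v, C) = 22/21 (z(v, C) = 1 + (1/3)*(1/7) = 1 + 1/21 = 22/21)
a = -22/21 (a = -1*22/21 = -22/21 ≈ -1.0476)
O(x, K) = 6*K (O(x, K) = K*6 = 6*K)
(44*O(10, W(Z)))*a = (44*(6*(-12)))*(-22/21) = (44*(-72))*(-22/21) = -3168*(-22/21) = 23232/7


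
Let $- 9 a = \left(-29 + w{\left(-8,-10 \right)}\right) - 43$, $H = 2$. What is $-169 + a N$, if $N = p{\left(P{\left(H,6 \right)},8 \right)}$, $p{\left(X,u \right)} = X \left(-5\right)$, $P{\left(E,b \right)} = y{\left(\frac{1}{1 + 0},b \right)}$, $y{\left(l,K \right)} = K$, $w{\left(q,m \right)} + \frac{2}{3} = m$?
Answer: $- \frac{4001}{9} \approx -444.56$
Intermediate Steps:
$w{\left(q,m \right)} = - \frac{2}{3} + m$
$a = \frac{248}{27}$ ($a = - \frac{\left(-29 - \frac{32}{3}\right) - 43}{9} = - \frac{- \frac{119}{3} - 43}{9} = \left(- \frac{1}{9}\right) \left(- \frac{248}{3}\right) = \frac{248}{27} \approx 9.1852$)
$P{\left(E,b \right)} = b$
$p{\left(X,u \right)} = - 5 X$
$N = -30$ ($N = \left(-5\right) 6 = -30$)
$-169 + a N = -169 + \frac{248}{27} \left(-30\right) = -169 - \frac{2480}{9} = - \frac{4001}{9}$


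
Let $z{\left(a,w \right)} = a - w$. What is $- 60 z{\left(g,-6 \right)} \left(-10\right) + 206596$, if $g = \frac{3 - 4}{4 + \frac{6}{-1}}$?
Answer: $210496$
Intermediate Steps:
$g = \frac{1}{2}$ ($g = - \frac{1}{4 + 6 \left(-1\right)} = - \frac{1}{4 - 6} = - \frac{1}{-2} = \left(-1\right) \left(- \frac{1}{2}\right) = \frac{1}{2} \approx 0.5$)
$- 60 z{\left(g,-6 \right)} \left(-10\right) + 206596 = - 60 \left(\frac{1}{2} - -6\right) \left(-10\right) + 206596 = - 60 \left(\frac{1}{2} + 6\right) \left(-10\right) + 206596 = \left(-60\right) \frac{13}{2} \left(-10\right) + 206596 = \left(-390\right) \left(-10\right) + 206596 = 3900 + 206596 = 210496$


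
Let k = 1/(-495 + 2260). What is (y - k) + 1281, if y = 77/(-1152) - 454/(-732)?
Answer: 158951097763/124030080 ≈ 1281.6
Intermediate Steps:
y = 38887/70272 (y = 77*(-1/1152) - 454*(-1/732) = -77/1152 + 227/366 = 38887/70272 ≈ 0.55338)
k = 1/1765 ≈ 0.00056657
(y - k) + 1281 = (38887/70272 - 1*1/1765) + 1281 = (38887/70272 - 1/1765) + 1281 = 68565283/124030080 + 1281 = 158951097763/124030080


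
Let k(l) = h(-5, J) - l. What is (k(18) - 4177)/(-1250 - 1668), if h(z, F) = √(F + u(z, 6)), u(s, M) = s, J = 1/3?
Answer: 4195/2918 - I*√42/8754 ≈ 1.4376 - 0.00074032*I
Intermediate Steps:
J = ⅓ (J = 1*(⅓) = ⅓ ≈ 0.33333)
h(z, F) = √(F + z)
k(l) = -l + I*√42/3 (k(l) = √(⅓ - 5) - l = √(-14/3) - l = I*√42/3 - l = -l + I*√42/3)
(k(18) - 4177)/(-1250 - 1668) = ((-1*18 + I*√42/3) - 4177)/(-1250 - 1668) = ((-18 + I*√42/3) - 4177)/(-2918) = (-4195 + I*√42/3)*(-1/2918) = 4195/2918 - I*√42/8754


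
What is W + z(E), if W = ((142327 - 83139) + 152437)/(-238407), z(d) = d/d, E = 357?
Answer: 26782/238407 ≈ 0.11234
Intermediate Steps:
z(d) = 1
W = -211625/238407 (W = (59188 + 152437)*(-1/238407) = 211625*(-1/238407) = -211625/238407 ≈ -0.88766)
W + z(E) = -211625/238407 + 1 = 26782/238407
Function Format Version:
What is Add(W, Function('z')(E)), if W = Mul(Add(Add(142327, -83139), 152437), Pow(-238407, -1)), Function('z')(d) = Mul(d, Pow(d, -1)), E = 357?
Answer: Rational(26782, 238407) ≈ 0.11234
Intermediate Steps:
Function('z')(d) = 1
W = Rational(-211625, 238407) (W = Mul(Add(59188, 152437), Rational(-1, 238407)) = Mul(211625, Rational(-1, 238407)) = Rational(-211625, 238407) ≈ -0.88766)
Add(W, Function('z')(E)) = Add(Rational(-211625, 238407), 1) = Rational(26782, 238407)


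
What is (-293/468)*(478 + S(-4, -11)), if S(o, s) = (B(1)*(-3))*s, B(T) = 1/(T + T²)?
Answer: -289777/936 ≈ -309.59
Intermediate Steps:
S(o, s) = -3*s/2 (S(o, s) = ((1/(1*(1 + 1)))*(-3))*s = ((1/2)*(-3))*s = ((1*(½))*(-3))*s = ((½)*(-3))*s = -3*s/2)
(-293/468)*(478 + S(-4, -11)) = (-293/468)*(478 - 3/2*(-11)) = (-293*1/468)*(478 + 33/2) = -293/468*989/2 = -289777/936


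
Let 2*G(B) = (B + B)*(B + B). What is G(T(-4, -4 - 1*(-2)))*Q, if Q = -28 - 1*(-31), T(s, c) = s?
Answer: 96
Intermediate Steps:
Q = 3 (Q = -28 + 31 = 3)
G(B) = 2*B**2 (G(B) = ((B + B)*(B + B))/2 = ((2*B)*(2*B))/2 = (4*B**2)/2 = 2*B**2)
G(T(-4, -4 - 1*(-2)))*Q = (2*(-4)**2)*3 = (2*16)*3 = 32*3 = 96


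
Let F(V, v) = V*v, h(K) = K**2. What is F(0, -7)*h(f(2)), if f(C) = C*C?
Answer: 0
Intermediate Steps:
f(C) = C**2
F(0, -7)*h(f(2)) = (0*(-7))*(2**2)**2 = 0*4**2 = 0*16 = 0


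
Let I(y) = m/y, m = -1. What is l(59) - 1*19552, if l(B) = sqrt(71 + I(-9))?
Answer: -19552 + 8*sqrt(10)/3 ≈ -19544.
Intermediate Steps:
I(y) = -1/y
l(B) = 8*sqrt(10)/3 (l(B) = sqrt(71 - 1/(-9)) = sqrt(71 - 1*(-1/9)) = sqrt(71 + 1/9) = sqrt(640/9) = 8*sqrt(10)/3)
l(59) - 1*19552 = 8*sqrt(10)/3 - 1*19552 = 8*sqrt(10)/3 - 19552 = -19552 + 8*sqrt(10)/3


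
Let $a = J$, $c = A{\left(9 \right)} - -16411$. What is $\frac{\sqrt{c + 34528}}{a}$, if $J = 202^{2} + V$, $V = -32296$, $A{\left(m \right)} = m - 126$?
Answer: $\frac{\sqrt{50822}}{8508} \approx 0.026497$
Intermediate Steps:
$A{\left(m \right)} = -126 + m$
$c = 16294$ ($c = \left(-126 + 9\right) - -16411 = -117 + 16411 = 16294$)
$J = 8508$ ($J = 202^{2} - 32296 = 40804 - 32296 = 8508$)
$a = 8508$
$\frac{\sqrt{c + 34528}}{a} = \frac{\sqrt{16294 + 34528}}{8508} = \sqrt{50822} \cdot \frac{1}{8508} = \frac{\sqrt{50822}}{8508}$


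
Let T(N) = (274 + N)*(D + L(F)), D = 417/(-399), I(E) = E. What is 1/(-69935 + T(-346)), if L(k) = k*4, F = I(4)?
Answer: -133/9444563 ≈ -1.4082e-5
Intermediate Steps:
F = 4
L(k) = 4*k
D = -139/133 (D = 417*(-1/399) = -139/133 ≈ -1.0451)
T(N) = 544986/133 + 1989*N/133 (T(N) = (274 + N)*(-139/133 + 4*4) = (274 + N)*(-139/133 + 16) = (274 + N)*(1989/133) = 544986/133 + 1989*N/133)
1/(-69935 + T(-346)) = 1/(-69935 + (544986/133 + (1989/133)*(-346))) = 1/(-69935 + (544986/133 - 688194/133)) = 1/(-69935 - 143208/133) = 1/(-9444563/133) = -133/9444563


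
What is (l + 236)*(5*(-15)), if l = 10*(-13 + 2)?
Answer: -9450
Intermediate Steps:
l = -110 (l = 10*(-11) = -110)
(l + 236)*(5*(-15)) = (-110 + 236)*(5*(-15)) = 126*(-75) = -9450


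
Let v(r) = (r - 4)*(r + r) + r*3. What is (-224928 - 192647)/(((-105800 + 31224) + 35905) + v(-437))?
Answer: -417575/345452 ≈ -1.2088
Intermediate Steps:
v(r) = 3*r + 2*r*(-4 + r) (v(r) = (-4 + r)*(2*r) + 3*r = 2*r*(-4 + r) + 3*r = 3*r + 2*r*(-4 + r))
(-224928 - 192647)/(((-105800 + 31224) + 35905) + v(-437)) = (-224928 - 192647)/(((-105800 + 31224) + 35905) - 437*(-5 + 2*(-437))) = -417575/((-74576 + 35905) - 437*(-5 - 874)) = -417575/(-38671 - 437*(-879)) = -417575/(-38671 + 384123) = -417575/345452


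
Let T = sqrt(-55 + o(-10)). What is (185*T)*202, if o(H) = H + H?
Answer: 186850*I*sqrt(3) ≈ 3.2363e+5*I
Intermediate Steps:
o(H) = 2*H
T = 5*I*sqrt(3) (T = sqrt(-55 + 2*(-10)) = sqrt(-55 - 20) = sqrt(-75) = 5*I*sqrt(3) ≈ 8.6602*I)
(185*T)*202 = (185*(5*I*sqrt(3)))*202 = (925*I*sqrt(3))*202 = 186850*I*sqrt(3)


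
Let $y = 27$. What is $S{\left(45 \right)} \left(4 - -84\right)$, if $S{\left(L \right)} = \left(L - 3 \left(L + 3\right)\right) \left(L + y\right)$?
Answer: $-627264$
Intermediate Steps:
$S{\left(L \right)} = \left(-9 - 2 L\right) \left(27 + L\right)$ ($S{\left(L \right)} = \left(L - 3 \left(L + 3\right)\right) \left(L + 27\right) = \left(L - 3 \left(3 + L\right)\right) \left(27 + L\right) = \left(L - \left(9 + 3 L\right)\right) \left(27 + L\right) = \left(-9 - 2 L\right) \left(27 + L\right)$)
$S{\left(45 \right)} \left(4 - -84\right) = \left(-243 - 2835 - 2 \cdot 45^{2}\right) \left(4 - -84\right) = \left(-243 - 2835 - 4050\right) \left(4 + 84\right) = \left(-243 - 2835 - 4050\right) 88 = \left(-7128\right) 88 = -627264$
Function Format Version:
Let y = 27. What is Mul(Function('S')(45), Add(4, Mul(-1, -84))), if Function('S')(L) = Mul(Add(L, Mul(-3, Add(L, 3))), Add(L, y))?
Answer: -627264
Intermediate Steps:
Function('S')(L) = Mul(Add(-9, Mul(-2, L)), Add(27, L)) (Function('S')(L) = Mul(Add(L, Mul(-3, Add(L, 3))), Add(L, 27)) = Mul(Add(L, Mul(-3, Add(3, L))), Add(27, L)) = Mul(Add(L, Add(-9, Mul(-3, L))), Add(27, L)) = Mul(Add(-9, Mul(-2, L)), Add(27, L)))
Mul(Function('S')(45), Add(4, Mul(-1, -84))) = Mul(Add(-243, Mul(-63, 45), Mul(-2, Pow(45, 2))), Add(4, Mul(-1, -84))) = Mul(Add(-243, -2835, Mul(-2, 2025)), Add(4, 84)) = Mul(Add(-243, -2835, -4050), 88) = Mul(-7128, 88) = -627264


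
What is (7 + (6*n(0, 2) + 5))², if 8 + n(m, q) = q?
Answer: 576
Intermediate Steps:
n(m, q) = -8 + q
(7 + (6*n(0, 2) + 5))² = (7 + (6*(-8 + 2) + 5))² = (7 + (6*(-6) + 5))² = (7 + (-36 + 5))² = (7 - 31)² = (-24)² = 576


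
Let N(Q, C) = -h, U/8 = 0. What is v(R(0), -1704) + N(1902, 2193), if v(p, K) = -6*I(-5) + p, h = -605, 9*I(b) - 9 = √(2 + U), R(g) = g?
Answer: 599 - 2*√2/3 ≈ 598.06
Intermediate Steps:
U = 0 (U = 8*0 = 0)
I(b) = 1 + √2/9 (I(b) = 1 + √(2 + 0)/9 = 1 + √2/9)
v(p, K) = -6 + p - 2*√2/3 (v(p, K) = -6*(1 + √2/9) + p = (-6 - 2*√2/3) + p = -6 + p - 2*√2/3)
N(Q, C) = 605 (N(Q, C) = -1*(-605) = 605)
v(R(0), -1704) + N(1902, 2193) = (-6 + 0 - 2*√2/3) + 605 = (-6 - 2*√2/3) + 605 = 599 - 2*√2/3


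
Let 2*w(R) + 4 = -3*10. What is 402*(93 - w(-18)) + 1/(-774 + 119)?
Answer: 28964099/655 ≈ 44220.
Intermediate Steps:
w(R) = -17 (w(R) = -2 + (-3*10)/2 = -2 + (1/2)*(-30) = -2 - 15 = -17)
402*(93 - w(-18)) + 1/(-774 + 119) = 402*(93 - 1*(-17)) + 1/(-774 + 119) = 402*(93 + 17) + 1/(-655) = 402*110 - 1/655 = 44220 - 1/655 = 28964099/655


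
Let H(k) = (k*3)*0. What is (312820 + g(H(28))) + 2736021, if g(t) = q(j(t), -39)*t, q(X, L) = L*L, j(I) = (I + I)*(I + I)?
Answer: 3048841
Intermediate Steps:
j(I) = 4*I**2 (j(I) = (2*I)*(2*I) = 4*I**2)
H(k) = 0 (H(k) = (3*k)*0 = 0)
q(X, L) = L**2
g(t) = 1521*t (g(t) = (-39)**2*t = 1521*t)
(312820 + g(H(28))) + 2736021 = (312820 + 1521*0) + 2736021 = (312820 + 0) + 2736021 = 312820 + 2736021 = 3048841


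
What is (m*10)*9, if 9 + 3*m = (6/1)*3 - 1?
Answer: 240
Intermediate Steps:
m = 8/3 (m = -3 + ((6/1)*3 - 1)/3 = -3 + ((6*1)*3 - 1)/3 = -3 + (6*3 - 1)/3 = -3 + (18 - 1)/3 = -3 + (⅓)*17 = -3 + 17/3 = 8/3 ≈ 2.6667)
(m*10)*9 = ((8/3)*10)*9 = (80/3)*9 = 240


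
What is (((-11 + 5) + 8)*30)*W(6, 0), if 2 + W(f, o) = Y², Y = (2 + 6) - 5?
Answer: 420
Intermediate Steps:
Y = 3 (Y = 8 - 5 = 3)
W(f, o) = 7 (W(f, o) = -2 + 3² = -2 + 9 = 7)
(((-11 + 5) + 8)*30)*W(6, 0) = (((-11 + 5) + 8)*30)*7 = ((-6 + 8)*30)*7 = (2*30)*7 = 60*7 = 420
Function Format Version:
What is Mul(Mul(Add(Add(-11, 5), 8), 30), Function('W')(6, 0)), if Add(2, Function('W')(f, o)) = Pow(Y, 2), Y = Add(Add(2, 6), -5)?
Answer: 420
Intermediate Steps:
Y = 3 (Y = Add(8, -5) = 3)
Function('W')(f, o) = 7 (Function('W')(f, o) = Add(-2, Pow(3, 2)) = Add(-2, 9) = 7)
Mul(Mul(Add(Add(-11, 5), 8), 30), Function('W')(6, 0)) = Mul(Mul(Add(Add(-11, 5), 8), 30), 7) = Mul(Mul(Add(-6, 8), 30), 7) = Mul(Mul(2, 30), 7) = Mul(60, 7) = 420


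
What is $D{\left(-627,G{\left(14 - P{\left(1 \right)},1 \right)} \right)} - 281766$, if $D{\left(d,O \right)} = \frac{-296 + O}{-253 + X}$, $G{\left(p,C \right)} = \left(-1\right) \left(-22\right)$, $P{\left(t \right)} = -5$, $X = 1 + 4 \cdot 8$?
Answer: $- \frac{30994123}{110} \approx -2.8177 \cdot 10^{5}$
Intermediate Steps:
$X = 33$ ($X = 1 + 32 = 33$)
$G{\left(p,C \right)} = 22$
$D{\left(d,O \right)} = \frac{74}{55} - \frac{O}{220}$ ($D{\left(d,O \right)} = \frac{-296 + O}{-253 + 33} = \frac{-296 + O}{-220} = \left(-296 + O\right) \left(- \frac{1}{220}\right) = \frac{74}{55} - \frac{O}{220}$)
$D{\left(-627,G{\left(14 - P{\left(1 \right)},1 \right)} \right)} - 281766 = \left(\frac{74}{55} - \frac{1}{10}\right) - 281766 = \frac{137}{110} - 281766 = - \frac{30994123}{110}$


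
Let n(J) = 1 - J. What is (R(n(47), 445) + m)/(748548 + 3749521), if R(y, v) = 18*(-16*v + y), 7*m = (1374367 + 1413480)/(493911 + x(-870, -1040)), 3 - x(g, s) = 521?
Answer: -445489646141/15535210306819 ≈ -0.028676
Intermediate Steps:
x(g, s) = -518 (x(g, s) = 3 - 1*521 = 3 - 521 = -518)
m = 2787847/3453751 (m = ((1374367 + 1413480)/(493911 - 518))/7 = (2787847/493393)/7 = (2787847*(1/493393))/7 = (1/7)*(2787847/493393) = 2787847/3453751 ≈ 0.80719)
R(y, v) = -288*v + 18*y (R(y, v) = 18*(y - 16*v) = -288*v + 18*y)
(R(n(47), 445) + m)/(748548 + 3749521) = ((-288*445 + 18*(1 - 1*47)) + 2787847/3453751)/(748548 + 3749521) = ((-128160 + 18*(1 - 47)) + 2787847/3453751)/4498069 = ((-128160 + 18*(-46)) + 2787847/3453751)*(1/4498069) = ((-128160 - 828) + 2787847/3453751)*(1/4498069) = (-128988 + 2787847/3453751)*(1/4498069) = -445489646141/3453751*1/4498069 = -445489646141/15535210306819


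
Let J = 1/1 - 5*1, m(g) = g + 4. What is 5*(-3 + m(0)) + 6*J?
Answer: -19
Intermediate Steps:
m(g) = 4 + g
J = -4 (J = 1 - 5 = -4)
5*(-3 + m(0)) + 6*J = 5*(-3 + (4 + 0)) + 6*(-4) = 5*(-3 + 4) - 24 = 5*1 - 24 = 5 - 24 = -19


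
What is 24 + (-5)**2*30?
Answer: 774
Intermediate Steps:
24 + (-5)**2*30 = 24 + 25*30 = 24 + 750 = 774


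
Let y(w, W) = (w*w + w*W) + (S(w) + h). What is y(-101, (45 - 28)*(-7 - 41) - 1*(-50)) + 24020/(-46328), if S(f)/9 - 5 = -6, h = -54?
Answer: 1013465323/11582 ≈ 87504.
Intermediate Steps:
S(f) = -9 (S(f) = 45 + 9*(-6) = 45 - 54 = -9)
y(w, W) = -63 + w² + W*w (y(w, W) = (w*w + w*W) + (-9 - 54) = (w² + W*w) - 63 = -63 + w² + W*w)
y(-101, (45 - 28)*(-7 - 41) - 1*(-50)) + 24020/(-46328) = (-63 + (-101)² + ((45 - 28)*(-7 - 41) - 1*(-50))*(-101)) + 24020/(-46328) = (-63 + 10201 + (17*(-48) + 50)*(-101)) + 24020*(-1/46328) = (-63 + 10201 + (-816 + 50)*(-101)) - 6005/11582 = (-63 + 10201 - 766*(-101)) - 6005/11582 = (-63 + 10201 + 77366) - 6005/11582 = 87504 - 6005/11582 = 1013465323/11582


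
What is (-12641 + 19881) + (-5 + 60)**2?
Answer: 10265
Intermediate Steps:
(-12641 + 19881) + (-5 + 60)**2 = 7240 + 55**2 = 7240 + 3025 = 10265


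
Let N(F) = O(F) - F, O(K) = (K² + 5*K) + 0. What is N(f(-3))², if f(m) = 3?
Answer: 441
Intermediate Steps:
O(K) = K² + 5*K
N(F) = -F + F*(5 + F) (N(F) = F*(5 + F) - F = -F + F*(5 + F))
N(f(-3))² = (3*(4 + 3))² = (3*7)² = 21² = 441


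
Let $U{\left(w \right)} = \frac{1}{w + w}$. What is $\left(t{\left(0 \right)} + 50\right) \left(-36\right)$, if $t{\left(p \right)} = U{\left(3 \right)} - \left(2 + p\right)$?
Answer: $-1734$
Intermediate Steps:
$U{\left(w \right)} = \frac{1}{2 w}$
$t{\left(p \right)} = - \frac{11}{6} - p$ ($t{\left(p \right)} = \frac{1}{2 \cdot 3} - \left(2 + p\right) = \frac{1}{2} \cdot \frac{1}{3} - \left(2 + p\right) = \frac{1}{6} - \left(2 + p\right) = - \frac{11}{6} - p$)
$\left(t{\left(0 \right)} + 50\right) \left(-36\right) = \left(\left(- \frac{11}{6} - 0\right) + 50\right) \left(-36\right) = \left(\left(- \frac{11}{6} + 0\right) + 50\right) \left(-36\right) = \left(- \frac{11}{6} + 50\right) \left(-36\right) = \frac{289}{6} \left(-36\right) = -1734$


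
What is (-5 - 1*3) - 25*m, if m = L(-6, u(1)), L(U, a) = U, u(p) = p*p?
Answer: 142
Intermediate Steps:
u(p) = p**2
m = -6
(-5 - 1*3) - 25*m = (-5 - 1*3) - 25*(-6) = (-5 - 3) + 150 = -8 + 150 = 142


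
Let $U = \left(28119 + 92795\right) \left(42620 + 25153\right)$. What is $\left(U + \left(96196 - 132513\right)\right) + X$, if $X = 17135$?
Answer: $8194685340$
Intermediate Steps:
$U = 8194704522$ ($U = 120914 \cdot 67773 = 8194704522$)
$\left(U + \left(96196 - 132513\right)\right) + X = \left(8194704522 + \left(96196 - 132513\right)\right) + 17135 = \left(8194704522 - 36317\right) + 17135 = 8194668205 + 17135 = 8194685340$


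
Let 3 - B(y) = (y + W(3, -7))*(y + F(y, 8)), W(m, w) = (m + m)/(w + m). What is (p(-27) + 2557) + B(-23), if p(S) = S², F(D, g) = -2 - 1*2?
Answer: 5255/2 ≈ 2627.5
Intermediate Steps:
W(m, w) = 2*m/(m + w) (W(m, w) = (2*m)/(m + w) = 2*m/(m + w))
F(D, g) = -4 (F(D, g) = -2 - 2 = -4)
B(y) = 3 - (-4 + y)*(-3/2 + y) (B(y) = 3 - (y + 2*3/(3 - 7))*(y - 4) = 3 - (y + 2*3/(-4))*(-4 + y) = 3 - (y + 2*3*(-¼))*(-4 + y) = 3 - (y - 3/2)*(-4 + y) = 3 - (-3/2 + y)*(-4 + y) = 3 - (-4 + y)*(-3/2 + y))
(p(-27) + 2557) + B(-23) = ((-27)² + 2557) + (-3 - 1*(-23)² + (11/2)*(-23)) = (729 + 2557) + (-3 - 1*529 - 253/2) = 3286 + (-3 - 529 - 253/2) = 3286 - 1317/2 = 5255/2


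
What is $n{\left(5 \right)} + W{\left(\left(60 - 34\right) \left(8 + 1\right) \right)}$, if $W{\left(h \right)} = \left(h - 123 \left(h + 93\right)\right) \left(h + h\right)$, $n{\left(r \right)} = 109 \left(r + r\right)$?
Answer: $-18712826$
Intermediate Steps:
$n{\left(r \right)} = 218 r$ ($n{\left(r \right)} = 109 \cdot 2 r = 218 r$)
$W{\left(h \right)} = 2 h \left(-11439 - 122 h\right)$ ($W{\left(h \right)} = \left(h - 123 \left(93 + h\right)\right) 2 h = \left(h - \left(11439 + 123 h\right)\right) 2 h = \left(-11439 - 122 h\right) 2 h = 2 h \left(-11439 - 122 h\right)$)
$n{\left(5 \right)} + W{\left(\left(60 - 34\right) \left(8 + 1\right) \right)} = 218 \cdot 5 - 2 \left(60 - 34\right) \left(8 + 1\right) \left(11439 + 122 \left(60 - 34\right) \left(8 + 1\right)\right) = 1090 - 2 \cdot 26 \cdot 9 \left(11439 + 122 \cdot 26 \cdot 9\right) = 1090 - 468 \left(11439 + 122 \cdot 234\right) = 1090 - 468 \left(11439 + 28548\right) = 1090 - 468 \cdot 39987 = 1090 - 18713916 = -18712826$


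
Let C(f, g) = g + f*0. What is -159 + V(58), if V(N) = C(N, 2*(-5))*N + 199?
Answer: -540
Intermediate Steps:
C(f, g) = g (C(f, g) = g + 0 = g)
V(N) = 199 - 10*N (V(N) = (2*(-5))*N + 199 = -10*N + 199 = 199 - 10*N)
-159 + V(58) = -159 + (199 - 10*58) = -159 + (199 - 580) = -159 - 381 = -540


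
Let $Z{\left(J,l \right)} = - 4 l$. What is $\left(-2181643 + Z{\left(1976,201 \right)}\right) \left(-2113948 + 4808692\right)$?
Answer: $-5881135958568$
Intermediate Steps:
$\left(-2181643 + Z{\left(1976,201 \right)}\right) \left(-2113948 + 4808692\right) = \left(-2181643 - 804\right) \left(-2113948 + 4808692\right) = \left(-2181643 - 804\right) 2694744 = \left(-2182447\right) 2694744 = -5881135958568$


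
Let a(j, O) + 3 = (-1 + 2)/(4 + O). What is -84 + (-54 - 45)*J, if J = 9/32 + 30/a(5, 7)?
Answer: 29091/32 ≈ 909.09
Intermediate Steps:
a(j, O) = -3 + 1/(4 + O) (a(j, O) = -3 + (-1 + 2)/(4 + O) = -3 + 1/(4 + O))
J = -321/32 (J = 9/32 + 30/(((-11 - 3*7)/(4 + 7))) = 9*(1/32) + 30/(((-11 - 21)/11)) = 9/32 + 30/(((1/11)*(-32))) = 9/32 + 30/(-32/11) = 9/32 + 30*(-11/32) = 9/32 - 165/16 = -321/32 ≈ -10.031)
-84 + (-54 - 45)*J = -84 + (-54 - 45)*(-321/32) = -84 - 99*(-321/32) = -84 + 31779/32 = 29091/32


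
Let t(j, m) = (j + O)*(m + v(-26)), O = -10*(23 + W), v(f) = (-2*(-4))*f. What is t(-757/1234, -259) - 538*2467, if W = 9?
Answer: -1453059085/1234 ≈ -1.1775e+6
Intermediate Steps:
v(f) = 8*f
O = -320 (O = -10*(23 + 9) = -10*32 = -320)
t(j, m) = (-320 + j)*(-208 + m) (t(j, m) = (j - 320)*(m + 8*(-26)) = (-320 + j)*(m - 208) = (-320 + j)*(-208 + m))
t(-757/1234, -259) - 538*2467 = (66560 - 320*(-259) - (-157456)/1234 - 757/1234*(-259)) - 538*2467 = (66560 + 82880 - (-157456)/1234 - 757*1/1234*(-259)) - 1*1327246 = (66560 + 82880 - 208*(-757/1234) - 757/1234*(-259)) - 1327246 = (66560 + 82880 + 78728/617 + 196063/1234) - 1327246 = 184762479/1234 - 1327246 = -1453059085/1234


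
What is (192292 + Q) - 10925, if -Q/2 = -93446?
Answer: 368259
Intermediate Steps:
Q = 186892 (Q = -2*(-93446) = 186892)
(192292 + Q) - 10925 = (192292 + 186892) - 10925 = 379184 - 10925 = 368259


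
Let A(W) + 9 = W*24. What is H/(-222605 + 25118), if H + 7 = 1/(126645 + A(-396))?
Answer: 819923/23132047284 ≈ 3.5445e-5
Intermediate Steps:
A(W) = -9 + 24*W (A(W) = -9 + W*24 = -9 + 24*W)
H = -819923/117132 (H = -7 + 1/(126645 + (-9 + 24*(-396))) = -7 + 1/(126645 + (-9 - 9504)) = -7 + 1/(126645 - 9513) = -7 + 1/117132 = -819923/117132 ≈ -7.0000)
H/(-222605 + 25118) = -819923/(117132*(-222605 + 25118)) = -819923/117132/(-197487) = -819923/117132*(-1/197487) = 819923/23132047284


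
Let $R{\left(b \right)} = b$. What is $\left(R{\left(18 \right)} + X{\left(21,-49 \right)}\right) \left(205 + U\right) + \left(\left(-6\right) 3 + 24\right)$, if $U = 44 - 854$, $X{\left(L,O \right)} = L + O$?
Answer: $6056$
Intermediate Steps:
$U = -810$ ($U = 44 - 854 = -810$)
$\left(R{\left(18 \right)} + X{\left(21,-49 \right)}\right) \left(205 + U\right) + \left(\left(-6\right) 3 + 24\right) = \left(18 + \left(21 - 49\right)\right) \left(205 - 810\right) + \left(\left(-6\right) 3 + 24\right) = \left(18 - 28\right) \left(-605\right) + \left(-18 + 24\right) = \left(-10\right) \left(-605\right) + 6 = 6050 + 6 = 6056$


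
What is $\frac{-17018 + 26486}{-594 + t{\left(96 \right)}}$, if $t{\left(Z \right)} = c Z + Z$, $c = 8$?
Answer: $\frac{526}{15} \approx 35.067$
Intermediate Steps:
$t{\left(Z \right)} = 9 Z$ ($t{\left(Z \right)} = 8 Z + Z = 9 Z$)
$\frac{-17018 + 26486}{-594 + t{\left(96 \right)}} = \frac{-17018 + 26486}{-594 + 9 \cdot 96} = \frac{9468}{-594 + 864} = \frac{9468}{270} = 9468 \cdot \frac{1}{270} = \frac{526}{15}$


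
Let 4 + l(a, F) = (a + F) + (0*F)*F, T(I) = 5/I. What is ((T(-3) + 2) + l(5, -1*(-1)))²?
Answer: 49/9 ≈ 5.4444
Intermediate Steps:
l(a, F) = -4 + F + a (l(a, F) = -4 + ((a + F) + (0*F)*F) = -4 + ((F + a) + 0*F) = -4 + ((F + a) + 0) = -4 + (F + a) = -4 + F + a)
((T(-3) + 2) + l(5, -1*(-1)))² = ((5/(-3) + 2) + (-4 - 1*(-1) + 5))² = ((5*(-⅓) + 2) + (-4 + 1 + 5))² = ((-5/3 + 2) + 2)² = (⅓ + 2)² = (7/3)² = 49/9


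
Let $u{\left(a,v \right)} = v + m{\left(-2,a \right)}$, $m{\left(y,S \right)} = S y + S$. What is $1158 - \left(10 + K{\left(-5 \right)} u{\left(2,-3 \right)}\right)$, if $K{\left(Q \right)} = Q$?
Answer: $1123$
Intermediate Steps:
$m{\left(y,S \right)} = S + S y$
$u{\left(a,v \right)} = v - a$ ($u{\left(a,v \right)} = v + a \left(1 - 2\right) = v + a \left(-1\right) = v - a$)
$1158 - \left(10 + K{\left(-5 \right)} u{\left(2,-3 \right)}\right) = 1158 - \left(10 - 5 \left(-3 - 2\right)\right) = 1158 - \left(10 - -25\right) = 1158 - \left(10 + 25\right) = 1158 - 35 = 1123$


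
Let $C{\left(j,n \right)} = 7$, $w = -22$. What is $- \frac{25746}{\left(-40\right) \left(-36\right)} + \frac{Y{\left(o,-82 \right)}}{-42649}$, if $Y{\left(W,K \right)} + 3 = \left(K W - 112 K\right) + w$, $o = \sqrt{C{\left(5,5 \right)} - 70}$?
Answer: $- \frac{185205019}{10235760} + \frac{246 i \sqrt{7}}{42649} \approx -18.094 + 0.015261 i$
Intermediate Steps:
$o = 3 i \sqrt{7}$ ($o = \sqrt{7 - 70} = \sqrt{-63} = 3 i \sqrt{7} \approx 7.9373 i$)
$Y{\left(W,K \right)} = -25 - 112 K + K W$ ($Y{\left(W,K \right)} = -3 - \left(22 + 112 K - K W\right) = -25 - 112 K + K W$)
$- \frac{25746}{\left(-40\right) \left(-36\right)} + \frac{Y{\left(o,-82 \right)}}{-42649} = - \frac{25746}{\left(-40\right) \left(-36\right)} + \frac{-25 - -9184 - 82 \cdot 3 i \sqrt{7}}{-42649} = - \frac{25746}{1440} + \left(-25 + 9184 - 246 i \sqrt{7}\right) \left(- \frac{1}{42649}\right) = \left(-25746\right) \frac{1}{1440} + \left(9159 - 246 i \sqrt{7}\right) \left(- \frac{1}{42649}\right) = - \frac{4291}{240} - \left(\frac{9159}{42649} - \frac{246 i \sqrt{7}}{42649}\right) = - \frac{185205019}{10235760} + \frac{246 i \sqrt{7}}{42649}$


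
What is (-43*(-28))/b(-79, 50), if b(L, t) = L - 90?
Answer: -1204/169 ≈ -7.1243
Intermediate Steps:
b(L, t) = -90 + L
(-43*(-28))/b(-79, 50) = (-43*(-28))/(-90 - 79) = 1204/(-169) = 1204*(-1/169) = -1204/169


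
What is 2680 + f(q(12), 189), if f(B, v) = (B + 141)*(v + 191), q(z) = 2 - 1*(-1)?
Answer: 57400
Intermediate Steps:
q(z) = 3 (q(z) = 2 + 1 = 3)
f(B, v) = (141 + B)*(191 + v)
2680 + f(q(12), 189) = 2680 + (26931 + 141*189 + 191*3 + 3*189) = 2680 + (26931 + 26649 + 573 + 567) = 2680 + 54720 = 57400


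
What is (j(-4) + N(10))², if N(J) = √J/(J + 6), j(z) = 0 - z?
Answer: (64 + √10)²/256 ≈ 17.620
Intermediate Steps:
j(z) = -z
N(J) = √J/(6 + J)
(j(-4) + N(10))² = (-1*(-4) + √10/(6 + 10))² = (4 + √10/16)²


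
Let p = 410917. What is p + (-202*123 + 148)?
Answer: 386219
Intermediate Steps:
p + (-202*123 + 148) = 410917 + (-202*123 + 148) = 410917 + (-24846 + 148) = 410917 - 24698 = 386219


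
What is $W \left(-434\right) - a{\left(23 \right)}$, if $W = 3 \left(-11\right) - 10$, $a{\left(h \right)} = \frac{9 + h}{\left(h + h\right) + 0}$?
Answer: $\frac{429210}{23} \approx 18661.0$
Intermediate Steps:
$a{\left(h \right)} = \frac{9 + h}{2 h}$ ($a{\left(h \right)} = \frac{9 + h}{2 h + 0} = \frac{9 + h}{2 h}$)
$W = -43$ ($W = -33 - 10 = -43$)
$W \left(-434\right) - a{\left(23 \right)} = \left(-43\right) \left(-434\right) - \frac{9 + 23}{2 \cdot 23} = 18662 - \frac{1}{2} \cdot \frac{1}{23} \cdot 32 = 18662 - \frac{16}{23} = \frac{429210}{23}$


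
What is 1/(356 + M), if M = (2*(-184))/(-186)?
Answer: 93/33292 ≈ 0.0027935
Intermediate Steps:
M = 184/93 (M = -368*(-1/186) = 184/93 ≈ 1.9785)
1/(356 + M) = 1/(356 + 184/93) = 1/(33292/93) = 93/33292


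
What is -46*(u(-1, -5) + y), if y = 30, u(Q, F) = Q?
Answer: -1334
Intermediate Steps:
-46*(u(-1, -5) + y) = -46*(-1 + 30) = -46*29 = -1334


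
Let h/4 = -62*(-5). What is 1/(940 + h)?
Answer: 1/2180 ≈ 0.00045872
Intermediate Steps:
h = 1240 (h = 4*(-62*(-5)) = 4*310 = 1240)
1/(940 + h) = 1/(940 + 1240) = 1/2180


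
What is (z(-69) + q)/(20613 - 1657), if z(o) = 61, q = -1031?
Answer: -485/9478 ≈ -0.051171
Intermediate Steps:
(z(-69) + q)/(20613 - 1657) = (61 - 1031)/(20613 - 1657) = -970/18956 = -970*1/18956 = -485/9478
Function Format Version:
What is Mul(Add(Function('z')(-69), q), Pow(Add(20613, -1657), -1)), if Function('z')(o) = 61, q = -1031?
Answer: Rational(-485, 9478) ≈ -0.051171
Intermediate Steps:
Mul(Add(Function('z')(-69), q), Pow(Add(20613, -1657), -1)) = Mul(Add(61, -1031), Pow(Add(20613, -1657), -1)) = Mul(-970, Pow(18956, -1)) = Mul(-970, Rational(1, 18956)) = Rational(-485, 9478)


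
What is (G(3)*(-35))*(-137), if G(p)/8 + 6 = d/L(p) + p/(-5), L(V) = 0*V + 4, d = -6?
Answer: -310716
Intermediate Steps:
L(V) = 4 (L(V) = 0 + 4 = 4)
G(p) = -60 - 8*p/5 (G(p) = -48 + 8*(-6/4 + p/(-5)) = -48 + 8*(-6*¼ + p*(-⅕)) = -48 + 8*(-3/2 - p/5) = -48 + (-12 - 8*p/5) = -60 - 8*p/5)
(G(3)*(-35))*(-137) = ((-60 - 8/5*3)*(-35))*(-137) = ((-60 - 24/5)*(-35))*(-137) = -324/5*(-35)*(-137) = 2268*(-137) = -310716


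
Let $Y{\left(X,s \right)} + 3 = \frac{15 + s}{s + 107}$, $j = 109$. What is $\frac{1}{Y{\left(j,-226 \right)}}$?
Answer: $- \frac{119}{146} \approx -0.81507$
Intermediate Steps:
$Y{\left(X,s \right)} = -3 + \frac{15 + s}{107 + s}$ ($Y{\left(X,s \right)} = -3 + \frac{15 + s}{s + 107} = -3 + \frac{15 + s}{107 + s}$)
$\frac{1}{Y{\left(j,-226 \right)}} = \frac{1}{2 \frac{1}{107 - 226} \left(-153 - -226\right)} = \frac{1}{2 \frac{1}{-119} \left(-153 + 226\right)} = \frac{1}{2 \left(- \frac{1}{119}\right) 73} = \frac{1}{- \frac{146}{119}} = - \frac{119}{146}$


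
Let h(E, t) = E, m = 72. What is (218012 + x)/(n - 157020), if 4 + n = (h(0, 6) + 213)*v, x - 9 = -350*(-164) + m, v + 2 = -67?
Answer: -275493/171721 ≈ -1.6043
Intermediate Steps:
v = -69 (v = -2 - 67 = -69)
x = 57481 (x = 9 + (-350*(-164) + 72) = 9 + (57400 + 72) = 9 + 57472 = 57481)
n = -14701 (n = -4 + (0 + 213)*(-69) = -4 + 213*(-69) = -4 - 14697 = -14701)
(218012 + x)/(n - 157020) = (218012 + 57481)/(-14701 - 157020) = 275493/(-171721) = 275493*(-1/171721) = -275493/171721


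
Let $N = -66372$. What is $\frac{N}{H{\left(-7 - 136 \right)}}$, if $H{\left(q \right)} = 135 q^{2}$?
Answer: $- \frac{22124}{920205} \approx -0.024042$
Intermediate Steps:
$\frac{N}{H{\left(-7 - 136 \right)}} = - \frac{66372}{135 \left(-7 - 136\right)^{2}} = - \frac{66372}{135 \left(-143\right)^{2}} = - \frac{66372}{135 \cdot 20449} = - \frac{66372}{2760615} = \left(-66372\right) \frac{1}{2760615} = - \frac{22124}{920205}$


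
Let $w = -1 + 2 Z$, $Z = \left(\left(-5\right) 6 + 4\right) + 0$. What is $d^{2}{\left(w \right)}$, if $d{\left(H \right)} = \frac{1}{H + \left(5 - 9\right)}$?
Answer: $\frac{1}{3249} \approx 0.00030779$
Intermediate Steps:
$Z = -26$ ($Z = \left(-30 + 4\right) + 0 = -26 + 0 = -26$)
$w = -53$ ($w = -1 + 2 \left(-26\right) = -1 - 52 = -53$)
$d{\left(H \right)} = \frac{1}{-4 + H}$ ($d{\left(H \right)} = \frac{1}{H + \left(5 - 9\right)} = \frac{1}{H - 4} = \frac{1}{-4 + H}$)
$d^{2}{\left(w \right)} = \left(\frac{1}{-4 - 53}\right)^{2} = \left(\frac{1}{-57}\right)^{2} = \left(- \frac{1}{57}\right)^{2} = \frac{1}{3249}$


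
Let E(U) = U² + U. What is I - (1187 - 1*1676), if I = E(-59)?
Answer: 3911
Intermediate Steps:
E(U) = U + U²
I = 3422 (I = -59*(1 - 59) = -59*(-58) = 3422)
I - (1187 - 1*1676) = 3422 - (1187 - 1*1676) = 3422 - (1187 - 1676) = 3422 - 1*(-489) = 3422 + 489 = 3911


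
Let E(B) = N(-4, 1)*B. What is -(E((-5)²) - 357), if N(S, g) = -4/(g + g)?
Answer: 407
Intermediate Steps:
N(S, g) = -2/g (N(S, g) = -4*1/(2*g) = -2/g)
E(B) = -2*B (E(B) = (-2/1)*B = (-2*1)*B = -2*B)
-(E((-5)²) - 357) = -(-2*(-5)² - 357) = -(-2*25 - 357) = -(-50 - 357) = -1*(-407) = 407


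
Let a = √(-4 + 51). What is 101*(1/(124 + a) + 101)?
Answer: 156383653/15329 - 101*√47/15329 ≈ 10202.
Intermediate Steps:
a = √47 ≈ 6.8557
101*(1/(124 + a) + 101) = 101*(1/(124 + √47) + 101) = 101*(101 + 1/(124 + √47)) = 10201 + 101/(124 + √47)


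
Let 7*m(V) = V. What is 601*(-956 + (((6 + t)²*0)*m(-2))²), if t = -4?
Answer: -574556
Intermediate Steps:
m(V) = V/7
601*(-956 + (((6 + t)²*0)*m(-2))²) = 601*(-956 + (((6 - 4)²*0)*((⅐)*(-2)))²) = 601*(-956 + ((2²*0)*(-2/7))²) = 601*(-956 + ((4*0)*(-2/7))²) = 601*(-956 + (0*(-2/7))²) = 601*(-956 + 0²) = 601*(-956 + 0) = 601*(-956) = -574556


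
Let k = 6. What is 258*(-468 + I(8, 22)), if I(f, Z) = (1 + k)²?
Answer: -108102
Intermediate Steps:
I(f, Z) = 49 (I(f, Z) = (1 + 6)² = 7² = 49)
258*(-468 + I(8, 22)) = 258*(-468 + 49) = 258*(-419) = -108102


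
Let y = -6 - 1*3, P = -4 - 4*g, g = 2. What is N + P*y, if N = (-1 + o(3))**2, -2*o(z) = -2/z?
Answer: 976/9 ≈ 108.44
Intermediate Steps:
o(z) = 1/z (o(z) = -(-1)/z = 1/z)
P = -12 (P = -4 - 4*2 = -4 - 8 = -12)
N = 4/9 (N = (-1 + 1/3)**2 = (-2/3)**2 = 4/9 ≈ 0.44444)
y = -9 (y = -6 - 3 = -9)
N + P*y = 4/9 - 12*(-9) = 4/9 + 108 = 976/9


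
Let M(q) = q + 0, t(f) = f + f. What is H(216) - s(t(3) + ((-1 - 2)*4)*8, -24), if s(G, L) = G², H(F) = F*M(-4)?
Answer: -8964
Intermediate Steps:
t(f) = 2*f
M(q) = q
H(F) = -4*F (H(F) = F*(-4) = -4*F)
H(216) - s(t(3) + ((-1 - 2)*4)*8, -24) = -4*216 - (2*3 + ((-1 - 2)*4)*8)² = -864 - (6 - 3*4*8)² = -864 - (6 - 12*8)² = -864 - (6 - 96)² = -864 - 1*(-90)² = -864 - 1*8100 = -864 - 8100 = -8964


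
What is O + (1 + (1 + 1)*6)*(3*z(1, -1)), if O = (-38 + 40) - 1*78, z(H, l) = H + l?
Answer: -76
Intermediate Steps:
O = -76 (O = 2 - 78 = -76)
O + (1 + (1 + 1)*6)*(3*z(1, -1)) = -76 + (1 + (1 + 1)*6)*(3*(1 - 1)) = -76 + (1 + 2*6)*(3*0) = -76 + (1 + 12)*0 = -76 + 13*0 = -76 + 0 = -76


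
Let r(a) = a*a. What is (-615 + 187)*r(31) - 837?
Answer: -412145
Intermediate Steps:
r(a) = a²
(-615 + 187)*r(31) - 837 = (-615 + 187)*31² - 837 = -428*961 - 837 = -411308 - 837 = -412145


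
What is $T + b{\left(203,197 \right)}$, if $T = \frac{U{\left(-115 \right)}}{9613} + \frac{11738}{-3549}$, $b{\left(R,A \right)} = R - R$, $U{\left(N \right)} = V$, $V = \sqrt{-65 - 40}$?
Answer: $- \frac{11738}{3549} + \frac{i \sqrt{105}}{9613} \approx -3.3074 + 0.0010659 i$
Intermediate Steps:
$V = i \sqrt{105}$ ($V = \sqrt{-105} = i \sqrt{105} \approx 10.247 i$)
$U{\left(N \right)} = i \sqrt{105}$
$b{\left(R,A \right)} = 0$
$T = - \frac{11738}{3549} + \frac{i \sqrt{105}}{9613}$ ($T = \frac{i \sqrt{105}}{9613} + \frac{11738}{-3549} = i \sqrt{105} \cdot \frac{1}{9613} + 11738 \left(- \frac{1}{3549}\right) = \frac{i \sqrt{105}}{9613} - \frac{11738}{3549} = - \frac{11738}{3549} + \frac{i \sqrt{105}}{9613} \approx -3.3074 + 0.0010659 i$)
$T + b{\left(203,197 \right)} = \left(- \frac{11738}{3549} + \frac{i \sqrt{105}}{9613}\right) + 0 = - \frac{11738}{3549} + \frac{i \sqrt{105}}{9613}$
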